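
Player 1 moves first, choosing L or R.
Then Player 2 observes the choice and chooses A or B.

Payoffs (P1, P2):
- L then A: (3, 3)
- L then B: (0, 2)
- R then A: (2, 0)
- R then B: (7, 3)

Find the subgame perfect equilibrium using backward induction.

P1 plays R, P2 plays A after L and B after R; Payoff (7, 3)

Work:
Backward induction:
After L: P2 chooses A → P1 gets 3
After R: P2 chooses B → P1 gets 7
P1 chooses R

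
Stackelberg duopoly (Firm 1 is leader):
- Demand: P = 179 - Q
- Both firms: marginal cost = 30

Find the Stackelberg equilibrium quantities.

q₁* (leader) = 74.5, q₂* (follower) = 37.25

Work:
Follower's reaction: q₂ = (a - c - q₁)/2
Leader substitutes: π₁ = q₁·(a - q₁ - (a-c-q₁)/2 - c)
FOC: q₁* = (179 - 30)/2 = 74.50
Then: q₂* = (179 - 30 - 74.5)/2 = 37.25
Leader has first-mover advantage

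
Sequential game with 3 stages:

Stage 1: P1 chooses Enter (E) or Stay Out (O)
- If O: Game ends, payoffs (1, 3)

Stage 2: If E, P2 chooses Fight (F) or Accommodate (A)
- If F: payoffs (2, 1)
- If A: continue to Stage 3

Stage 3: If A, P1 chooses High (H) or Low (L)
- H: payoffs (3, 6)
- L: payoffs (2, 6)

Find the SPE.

SPE: (E, A, H); Outcome (3, 6)

Work:
Stage 3: P1 chooses H (3 vs 2)
Stage 2: P2: F->1, A->6 (anticipating H). Choose A
Stage 1: P1: O->1, E->3 (anticipating A, H). Choose E
SPE path: E -> A -> H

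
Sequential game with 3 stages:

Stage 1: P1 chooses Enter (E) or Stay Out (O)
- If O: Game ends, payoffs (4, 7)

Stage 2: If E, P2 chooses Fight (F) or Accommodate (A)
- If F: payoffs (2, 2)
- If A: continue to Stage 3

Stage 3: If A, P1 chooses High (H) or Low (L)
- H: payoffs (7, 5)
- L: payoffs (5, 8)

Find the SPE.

SPE: (E, A, H); Outcome (7, 5)

Work:
Stage 3: P1 chooses H (7 vs 5)
Stage 2: P2: F->2, A->5 (anticipating H). Choose A
Stage 1: P1: O->4, E->7 (anticipating A, H). Choose E
SPE path: E -> A -> H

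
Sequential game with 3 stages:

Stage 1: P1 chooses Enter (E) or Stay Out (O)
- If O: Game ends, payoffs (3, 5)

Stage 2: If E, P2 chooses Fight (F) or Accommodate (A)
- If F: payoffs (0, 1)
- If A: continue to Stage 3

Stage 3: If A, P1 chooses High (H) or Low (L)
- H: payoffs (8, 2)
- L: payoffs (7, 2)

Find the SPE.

SPE: (E, A, H); Outcome (8, 2)

Work:
Stage 3: P1 chooses H (8 vs 7)
Stage 2: P2: F->1, A->2 (anticipating H). Choose A
Stage 1: P1: O->3, E->8 (anticipating A, H). Choose E
SPE path: E -> A -> H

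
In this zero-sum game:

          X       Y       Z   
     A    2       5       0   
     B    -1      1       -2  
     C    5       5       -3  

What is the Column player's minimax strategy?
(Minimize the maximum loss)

Column should play Z, value = 0

Work:
Column player minimizes Row's maximum payoff:
Column X: max payoff to Row = 5
Column Y: max payoff to Row = 5
Column Z: max payoff to Row = 0
Minimum is 0, achieved by column Z.
Minimax strategy: Z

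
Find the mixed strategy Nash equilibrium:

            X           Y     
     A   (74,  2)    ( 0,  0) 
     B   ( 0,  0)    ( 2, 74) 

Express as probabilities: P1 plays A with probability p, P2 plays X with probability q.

p = 0.9737, q = 0.0263

Work:
Find probabilities that make opponent indifferent:
P2 chooses q to make P1 indifferent between A and B
P1 chooses p to make P2 indifferent between X and Y
Mixed NE: P1 plays (A: 0.9737, B: 0.0263), P2 plays (X: 0.0263, Y: 0.9737)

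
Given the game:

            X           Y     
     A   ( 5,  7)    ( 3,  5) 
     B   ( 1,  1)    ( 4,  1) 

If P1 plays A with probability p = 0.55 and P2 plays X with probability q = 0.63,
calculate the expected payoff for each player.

E[P1] = 3.2925, E[P2] = 3.893

Work:
E[P1] = p·q·π₁(A,X) + p·(1-q)·π₁(A,Y) + (1-p)·q·π₁(B,X) + (1-p)·(1-q)·π₁(B,Y)
= 0.55·0.63·5 + 0.55·0.37·3 + 0.45·0.63·1 + 0.45·0.37·4
= 3.2925

E[P2] = 3.893 (similar calculation)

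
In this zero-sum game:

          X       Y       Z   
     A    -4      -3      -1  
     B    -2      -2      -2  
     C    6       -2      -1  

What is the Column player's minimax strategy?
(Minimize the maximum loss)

Column should play Y, value = -2

Work:
Column player minimizes Row's maximum payoff:
Column X: max payoff to Row = 6
Column Y: max payoff to Row = -2
Column Z: max payoff to Row = -1
Minimum is -2, achieved by column Y.
Minimax strategy: Y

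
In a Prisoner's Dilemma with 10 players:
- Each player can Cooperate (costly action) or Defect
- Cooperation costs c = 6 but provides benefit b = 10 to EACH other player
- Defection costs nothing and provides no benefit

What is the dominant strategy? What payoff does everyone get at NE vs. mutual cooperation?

Dominant: Defect; NE payoff = 0; Coop payoff = 84

Work:
Defect dominates (saves cost c = 6, benefit to others is external)
NE: All defect → everyone gets 0
If all cooperate: each receives (9)×10 - 6 = 84
Social dilemma: 84 > 0 but NE gives 0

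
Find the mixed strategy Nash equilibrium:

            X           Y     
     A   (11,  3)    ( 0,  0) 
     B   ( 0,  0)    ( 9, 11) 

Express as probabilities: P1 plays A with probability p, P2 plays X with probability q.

p = 0.7857, q = 0.45

Work:
Find probabilities that make opponent indifferent:
P2 chooses q to make P1 indifferent between A and B
P1 chooses p to make P2 indifferent between X and Y
Mixed NE: P1 plays (A: 0.7857, B: 0.2143), P2 plays (X: 0.45, Y: 0.55)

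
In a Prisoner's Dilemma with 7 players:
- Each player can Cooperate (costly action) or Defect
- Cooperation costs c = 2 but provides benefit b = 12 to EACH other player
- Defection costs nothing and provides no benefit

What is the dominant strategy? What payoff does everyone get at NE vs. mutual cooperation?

Dominant: Defect; NE payoff = 0; Coop payoff = 70

Work:
Defect dominates (saves cost c = 2, benefit to others is external)
NE: All defect → everyone gets 0
If all cooperate: each receives (6)×12 - 2 = 70
Social dilemma: 70 > 0 but NE gives 0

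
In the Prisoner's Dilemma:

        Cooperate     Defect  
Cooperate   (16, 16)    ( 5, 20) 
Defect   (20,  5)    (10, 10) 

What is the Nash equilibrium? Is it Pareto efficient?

(Defect, Defect) is NE; not Pareto efficient

Work:
Defect dominates Cooperate for both players:
If P2 cooperates: Defect (20) > Cooperate (16)
If P2 defects: Defect (10) > Cooperate (5)
NE: (Defect, Defect) with payoff (10, 10)
But (Cooperate, Cooperate) = (16, 16) Pareto dominates (10, 10)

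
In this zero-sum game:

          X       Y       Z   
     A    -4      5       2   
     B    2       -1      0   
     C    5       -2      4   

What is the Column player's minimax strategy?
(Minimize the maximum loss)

Column should play Z, value = 4

Work:
Column player minimizes Row's maximum payoff:
Column X: max payoff to Row = 5
Column Y: max payoff to Row = 5
Column Z: max payoff to Row = 4
Minimum is 4, achieved by column Z.
Minimax strategy: Z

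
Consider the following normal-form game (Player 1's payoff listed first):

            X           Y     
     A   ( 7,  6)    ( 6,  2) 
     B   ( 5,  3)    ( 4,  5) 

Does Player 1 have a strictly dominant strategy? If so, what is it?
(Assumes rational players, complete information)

Yes, Player 1's strictly dominant strategy is A

Work:
A strategy strictly dominates another if it gives a strictly higher payoff against every opponent action. Compare each pair of P1's strategies column-by-column:
  A vs B: [7 vs 5, 6 vs 4] → A strictly dominates B
  B vs A: [5 vs 7, 4 vs 6] → B does not strictly dominate A (column X: 5 ≤ 7)
A strictly dominates every other strategy → strictly dominant.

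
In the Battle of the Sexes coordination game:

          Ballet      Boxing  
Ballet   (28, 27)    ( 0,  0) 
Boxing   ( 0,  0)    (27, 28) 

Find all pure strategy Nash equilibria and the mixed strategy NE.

Pure NE: (Ballet, Ballet) and (Boxing, Boxing); Mixed NE: p = 0.5091, q = 0.4909

Work:
Check pure NE:
(Ballet, Ballet): (28, 27) - no unilateral deviation beneficial
(Boxing, Boxing): (27, 28) - no unilateral deviation beneficial
Mixed NE: P1 plays Ballet with p = 0.5091, P2 plays Ballet with q = 0.4909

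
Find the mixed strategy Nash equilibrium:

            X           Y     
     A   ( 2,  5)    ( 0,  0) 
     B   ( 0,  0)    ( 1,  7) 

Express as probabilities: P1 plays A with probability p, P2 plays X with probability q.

p = 0.5833, q = 0.3333

Work:
Find probabilities that make opponent indifferent:
P2 chooses q to make P1 indifferent between A and B
P1 chooses p to make P2 indifferent between X and Y
Mixed NE: P1 plays (A: 0.5833, B: 0.4167), P2 plays (X: 0.3333, Y: 0.6667)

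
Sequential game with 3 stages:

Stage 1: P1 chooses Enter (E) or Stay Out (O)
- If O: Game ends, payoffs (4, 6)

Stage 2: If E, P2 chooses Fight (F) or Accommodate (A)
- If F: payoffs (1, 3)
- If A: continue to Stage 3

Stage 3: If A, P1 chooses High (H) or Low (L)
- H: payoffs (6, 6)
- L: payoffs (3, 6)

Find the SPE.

SPE: (E, A, H); Outcome (6, 6)

Work:
Stage 3: P1 chooses H (6 vs 3)
Stage 2: P2: F->3, A->6 (anticipating H). Choose A
Stage 1: P1: O->4, E->6 (anticipating A, H). Choose E
SPE path: E -> A -> H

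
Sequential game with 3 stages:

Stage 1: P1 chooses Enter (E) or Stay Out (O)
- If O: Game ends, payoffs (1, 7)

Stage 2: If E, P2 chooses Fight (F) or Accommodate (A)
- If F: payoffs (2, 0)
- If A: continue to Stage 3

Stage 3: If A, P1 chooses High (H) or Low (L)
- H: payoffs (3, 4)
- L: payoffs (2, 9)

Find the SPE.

SPE: (E, A, H); Outcome (3, 4)

Work:
Stage 3: P1 chooses H (3 vs 2)
Stage 2: P2: F->0, A->4 (anticipating H). Choose A
Stage 1: P1: O->1, E->3 (anticipating A, H). Choose E
SPE path: E -> A -> H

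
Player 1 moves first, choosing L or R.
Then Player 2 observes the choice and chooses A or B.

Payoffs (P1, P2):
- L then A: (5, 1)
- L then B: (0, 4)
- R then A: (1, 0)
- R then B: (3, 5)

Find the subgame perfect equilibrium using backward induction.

P1 plays R, P2 plays B after L and B after R; Payoff (3, 5)

Work:
Backward induction:
After L: P2 chooses B → P1 gets 0
After R: P2 chooses B → P1 gets 3
P1 chooses R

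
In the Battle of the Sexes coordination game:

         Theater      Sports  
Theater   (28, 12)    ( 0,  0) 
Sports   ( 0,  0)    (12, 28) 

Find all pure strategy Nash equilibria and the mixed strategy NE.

Pure NE: (Theater, Theater) and (Sports, Sports); Mixed NE: p = 0.7, q = 0.3

Work:
Check pure NE:
(Theater, Theater): (28, 12) - no unilateral deviation beneficial
(Sports, Sports): (12, 28) - no unilateral deviation beneficial
Mixed NE: P1 plays Theater with p = 0.7, P2 plays Theater with q = 0.3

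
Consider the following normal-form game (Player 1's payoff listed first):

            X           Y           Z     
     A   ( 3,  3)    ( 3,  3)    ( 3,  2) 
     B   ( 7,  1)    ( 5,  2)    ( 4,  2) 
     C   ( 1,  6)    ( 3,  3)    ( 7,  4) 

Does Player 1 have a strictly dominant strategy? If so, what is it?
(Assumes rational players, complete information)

No strictly dominant strategy exists for Player 1

Work:
A strategy strictly dominates another if it gives a strictly higher payoff against every opponent action. Compare each pair of P1's strategies column-by-column:
  A vs B: [3 vs 7, 3 vs 5, 3 vs 4] → A does not strictly dominate B (column X: 3 ≤ 7)
  A vs C: [3 vs 1, 3 vs 3, 3 vs 7] → A does not strictly dominate C (column Y: 3 ≤ 3)
  B vs A: [7 vs 3, 5 vs 3, 4 vs 3] → B strictly dominates A
  B vs C: [7 vs 1, 5 vs 3, 4 vs 7] → B does not strictly dominate C (column Z: 4 ≤ 7)
  C vs A: [1 vs 3, 3 vs 3, 7 vs 3] → C does not strictly dominate A (column X: 1 ≤ 3)
  C vs B: [1 vs 7, 3 vs 5, 7 vs 4] → C does not strictly dominate B (column X: 1 ≤ 7)
No single strategy strictly dominates all others → no strictly dominant strategy.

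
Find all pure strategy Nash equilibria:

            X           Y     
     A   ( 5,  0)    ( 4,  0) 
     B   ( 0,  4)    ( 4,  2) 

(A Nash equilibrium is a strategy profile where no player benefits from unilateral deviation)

Nash equilibrium: (A, X), (A, Y)

Work:
Best responses:
  P1 vs X: payoffs [5, 0] → best response A (payoff 5)
  P1 vs Y: payoffs [4, 4] → best response A/B (payoff 4)
  P2 vs A: payoffs [0, 0] → best response X/Y (payoff 0)
  P2 vs B: payoffs [4, 2] → best response X (payoff 4)
Mutual best responses: (A,X), (A,Y) → Nash equilibria.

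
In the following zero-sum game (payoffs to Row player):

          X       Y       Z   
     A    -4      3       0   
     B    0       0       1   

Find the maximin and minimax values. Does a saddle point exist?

Maximin = 0, Minimax = 0, Saddle: True

Work:
Row minimums: [-4, 0] → maximin = 0
Column maximums: [0, 3, 1] → minimax = 0
Saddle point exists! Game value = 0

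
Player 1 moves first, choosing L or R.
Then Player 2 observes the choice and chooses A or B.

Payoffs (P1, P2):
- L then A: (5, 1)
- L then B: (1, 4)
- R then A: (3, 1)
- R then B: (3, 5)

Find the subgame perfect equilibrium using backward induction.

P1 plays R, P2 plays B after L and B after R; Payoff (3, 5)

Work:
Backward induction:
After L: P2 chooses B → P1 gets 1
After R: P2 chooses B → P1 gets 3
P1 chooses R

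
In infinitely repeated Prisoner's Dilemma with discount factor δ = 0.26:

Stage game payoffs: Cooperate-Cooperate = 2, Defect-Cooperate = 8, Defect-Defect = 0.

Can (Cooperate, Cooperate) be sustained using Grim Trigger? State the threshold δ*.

δ* = 0.75; since δ = 0.26 < 0.75, cooperation cannot be sustained

Work:
For Grim Trigger:
Cooperate forever: 2/(1-δ)
Defect then punished: 8 + 0·δ/(1-δ)
Need: 2/(1-δ) ≥ 8 + 0·δ/(1-δ)
Solving: δ ≥ (T-R)/(T-P) = (8-2)/(8-0) = 0.75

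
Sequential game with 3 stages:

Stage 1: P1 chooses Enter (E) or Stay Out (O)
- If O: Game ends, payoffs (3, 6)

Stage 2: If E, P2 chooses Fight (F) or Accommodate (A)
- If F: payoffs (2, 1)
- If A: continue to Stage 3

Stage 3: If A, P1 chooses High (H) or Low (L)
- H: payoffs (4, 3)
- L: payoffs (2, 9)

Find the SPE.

SPE: (E, A, H); Outcome (4, 3)

Work:
Stage 3: P1 chooses H (4 vs 2)
Stage 2: P2: F->1, A->3 (anticipating H). Choose A
Stage 1: P1: O->3, E->4 (anticipating A, H). Choose E
SPE path: E -> A -> H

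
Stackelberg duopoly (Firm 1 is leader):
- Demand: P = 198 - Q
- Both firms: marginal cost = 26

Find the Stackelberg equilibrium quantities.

q₁* (leader) = 86.0, q₂* (follower) = 43.0

Work:
Follower's reaction: q₂ = (a - c - q₁)/2
Leader substitutes: π₁ = q₁·(a - q₁ - (a-c-q₁)/2 - c)
FOC: q₁* = (198 - 26)/2 = 86.00
Then: q₂* = (198 - 26 - 86.0)/2 = 43.00
Leader has first-mover advantage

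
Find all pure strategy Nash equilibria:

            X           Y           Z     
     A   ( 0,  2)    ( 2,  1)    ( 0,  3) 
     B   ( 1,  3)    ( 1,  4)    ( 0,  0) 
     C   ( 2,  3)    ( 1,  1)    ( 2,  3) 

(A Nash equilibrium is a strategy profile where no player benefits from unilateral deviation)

Nash equilibrium: (C, X), (C, Z)

Work:
Best responses:
  P1 vs X: payoffs [0, 1, 2] → best response C (payoff 2)
  P1 vs Y: payoffs [2, 1, 1] → best response A (payoff 2)
  P1 vs Z: payoffs [0, 0, 2] → best response C (payoff 2)
  P2 vs A: payoffs [2, 1, 3] → best response Z (payoff 3)
  P2 vs B: payoffs [3, 4, 0] → best response Y (payoff 4)
  P2 vs C: payoffs [3, 1, 3] → best response X/Z (payoff 3)
Mutual best responses: (C,X), (C,Z) → Nash equilibria.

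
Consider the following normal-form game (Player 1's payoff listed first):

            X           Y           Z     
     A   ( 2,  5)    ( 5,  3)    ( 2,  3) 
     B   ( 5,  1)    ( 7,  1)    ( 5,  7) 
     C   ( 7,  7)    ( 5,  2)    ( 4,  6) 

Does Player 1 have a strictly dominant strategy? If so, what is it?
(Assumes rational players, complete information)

No strictly dominant strategy exists for Player 1

Work:
A strategy strictly dominates another if it gives a strictly higher payoff against every opponent action. Compare each pair of P1's strategies column-by-column:
  A vs B: [2 vs 5, 5 vs 7, 2 vs 5] → A does not strictly dominate B (column X: 2 ≤ 5)
  A vs C: [2 vs 7, 5 vs 5, 2 vs 4] → A does not strictly dominate C (column X: 2 ≤ 7)
  B vs A: [5 vs 2, 7 vs 5, 5 vs 2] → B strictly dominates A
  B vs C: [5 vs 7, 7 vs 5, 5 vs 4] → B does not strictly dominate C (column X: 5 ≤ 7)
  C vs A: [7 vs 2, 5 vs 5, 4 vs 2] → C does not strictly dominate A (column Y: 5 ≤ 5)
  C vs B: [7 vs 5, 5 vs 7, 4 vs 5] → C does not strictly dominate B (column Y: 5 ≤ 7)
No single strategy strictly dominates all others → no strictly dominant strategy.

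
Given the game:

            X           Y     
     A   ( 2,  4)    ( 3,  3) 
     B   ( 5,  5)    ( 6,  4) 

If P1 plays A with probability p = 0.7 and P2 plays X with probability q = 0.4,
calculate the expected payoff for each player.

E[P1] = 3.5, E[P2] = 3.7

Work:
E[P1] = p·q·π₁(A,X) + p·(1-q)·π₁(A,Y) + (1-p)·q·π₁(B,X) + (1-p)·(1-q)·π₁(B,Y)
= 0.7·0.4·2 + 0.7·0.6·3 + 0.3·0.4·5 + 0.3·0.6·6
= 3.5

E[P2] = 3.7 (similar calculation)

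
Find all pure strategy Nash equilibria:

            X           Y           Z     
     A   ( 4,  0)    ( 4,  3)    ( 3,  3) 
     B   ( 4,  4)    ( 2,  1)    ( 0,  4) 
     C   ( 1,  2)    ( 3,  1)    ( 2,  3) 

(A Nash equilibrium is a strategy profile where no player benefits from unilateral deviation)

Nash equilibrium: (A, Y), (A, Z), (B, X)

Work:
Best responses:
  P1 vs X: payoffs [4, 4, 1] → best response A/B (payoff 4)
  P1 vs Y: payoffs [4, 2, 3] → best response A (payoff 4)
  P1 vs Z: payoffs [3, 0, 2] → best response A (payoff 3)
  P2 vs A: payoffs [0, 3, 3] → best response Y/Z (payoff 3)
  P2 vs B: payoffs [4, 1, 4] → best response X/Z (payoff 4)
  P2 vs C: payoffs [2, 1, 3] → best response Z (payoff 3)
Mutual best responses: (A,Y), (A,Z), (B,X) → Nash equilibria.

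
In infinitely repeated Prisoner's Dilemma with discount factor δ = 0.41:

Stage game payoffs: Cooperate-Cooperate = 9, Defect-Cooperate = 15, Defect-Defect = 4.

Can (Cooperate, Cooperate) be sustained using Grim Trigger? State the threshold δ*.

δ* = 0.5455; since δ = 0.41 < 0.5455, cooperation cannot be sustained

Work:
For Grim Trigger:
Cooperate forever: 9/(1-δ)
Defect then punished: 15 + 4·δ/(1-δ)
Need: 9/(1-δ) ≥ 15 + 4·δ/(1-δ)
Solving: δ ≥ (T-R)/(T-P) = (15-9)/(15-4) = 0.5455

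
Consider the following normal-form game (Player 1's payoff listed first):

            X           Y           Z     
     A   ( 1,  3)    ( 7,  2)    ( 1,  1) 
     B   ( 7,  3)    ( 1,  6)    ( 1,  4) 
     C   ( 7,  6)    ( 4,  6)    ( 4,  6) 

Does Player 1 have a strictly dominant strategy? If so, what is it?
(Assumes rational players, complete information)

No strictly dominant strategy exists for Player 1

Work:
A strategy strictly dominates another if it gives a strictly higher payoff against every opponent action. Compare each pair of P1's strategies column-by-column:
  A vs B: [1 vs 7, 7 vs 1, 1 vs 1] → A does not strictly dominate B (column X: 1 ≤ 7)
  A vs C: [1 vs 7, 7 vs 4, 1 vs 4] → A does not strictly dominate C (column X: 1 ≤ 7)
  B vs A: [7 vs 1, 1 vs 7, 1 vs 1] → B does not strictly dominate A (column Y: 1 ≤ 7)
  B vs C: [7 vs 7, 1 vs 4, 1 vs 4] → B does not strictly dominate C (column X: 7 ≤ 7)
  C vs A: [7 vs 1, 4 vs 7, 4 vs 1] → C does not strictly dominate A (column Y: 4 ≤ 7)
  C vs B: [7 vs 7, 4 vs 1, 4 vs 1] → C does not strictly dominate B (column X: 7 ≤ 7)
No single strategy strictly dominates all others → no strictly dominant strategy.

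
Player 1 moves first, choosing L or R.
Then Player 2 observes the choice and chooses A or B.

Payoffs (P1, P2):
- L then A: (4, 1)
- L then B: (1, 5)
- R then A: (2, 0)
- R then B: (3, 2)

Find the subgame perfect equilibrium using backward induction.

P1 plays R, P2 plays B after L and B after R; Payoff (3, 2)

Work:
Backward induction:
After L: P2 chooses B → P1 gets 1
After R: P2 chooses B → P1 gets 3
P1 chooses R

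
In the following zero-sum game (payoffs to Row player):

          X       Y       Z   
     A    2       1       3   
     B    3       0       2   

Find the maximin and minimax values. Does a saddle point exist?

Maximin = 1, Minimax = 1, Saddle: True

Work:
Row minimums: [1, 0] → maximin = 1
Column maximums: [3, 1, 3] → minimax = 1
Saddle point exists! Game value = 1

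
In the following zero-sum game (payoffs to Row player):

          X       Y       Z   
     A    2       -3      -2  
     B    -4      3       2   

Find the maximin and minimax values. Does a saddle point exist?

Maximin = -3, Minimax = 2, Saddle: False

Work:
Row minimums: [-3, -4] → maximin = -3
Column maximums: [2, 3, 2] → minimax = 2
No saddle point (maximin ≠ minimax). Mixed strategy needed.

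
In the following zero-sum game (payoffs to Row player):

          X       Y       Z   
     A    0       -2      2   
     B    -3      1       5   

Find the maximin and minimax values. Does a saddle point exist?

Maximin = -2, Minimax = 0, Saddle: False

Work:
Row minimums: [-2, -3] → maximin = -2
Column maximums: [0, 1, 5] → minimax = 0
No saddle point (maximin ≠ minimax). Mixed strategy needed.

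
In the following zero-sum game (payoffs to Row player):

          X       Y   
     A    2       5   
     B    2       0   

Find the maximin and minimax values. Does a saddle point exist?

Maximin = 2, Minimax = 2, Saddle: True

Work:
Row minimums: [2, 0] → maximin = 2
Column maximums: [2, 5] → minimax = 2
Saddle point exists! Game value = 2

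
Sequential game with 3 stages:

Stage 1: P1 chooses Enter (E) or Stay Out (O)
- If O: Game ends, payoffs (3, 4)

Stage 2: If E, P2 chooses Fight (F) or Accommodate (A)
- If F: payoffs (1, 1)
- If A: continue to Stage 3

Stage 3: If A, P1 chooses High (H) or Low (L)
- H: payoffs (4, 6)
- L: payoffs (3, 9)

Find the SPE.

SPE: (E, A, H); Outcome (4, 6)

Work:
Stage 3: P1 chooses H (4 vs 3)
Stage 2: P2: F->1, A->6 (anticipating H). Choose A
Stage 1: P1: O->3, E->4 (anticipating A, H). Choose E
SPE path: E -> A -> H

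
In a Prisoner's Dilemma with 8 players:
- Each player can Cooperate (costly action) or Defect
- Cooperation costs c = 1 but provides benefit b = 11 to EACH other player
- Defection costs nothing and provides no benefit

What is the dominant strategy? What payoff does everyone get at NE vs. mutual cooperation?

Dominant: Defect; NE payoff = 0; Coop payoff = 76

Work:
Defect dominates (saves cost c = 1, benefit to others is external)
NE: All defect → everyone gets 0
If all cooperate: each receives (7)×11 - 1 = 76
Social dilemma: 76 > 0 but NE gives 0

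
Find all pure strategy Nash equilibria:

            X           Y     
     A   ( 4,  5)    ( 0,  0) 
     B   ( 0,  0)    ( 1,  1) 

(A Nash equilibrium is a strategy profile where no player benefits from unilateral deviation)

Nash equilibrium: (A, X), (B, Y)

Work:
Best responses:
  P1 vs X: payoffs [4, 0] → best response A (payoff 4)
  P1 vs Y: payoffs [0, 1] → best response B (payoff 1)
  P2 vs A: payoffs [5, 0] → best response X (payoff 5)
  P2 vs B: payoffs [0, 1] → best response Y (payoff 1)
Mutual best responses: (A,X), (B,Y) → Nash equilibria.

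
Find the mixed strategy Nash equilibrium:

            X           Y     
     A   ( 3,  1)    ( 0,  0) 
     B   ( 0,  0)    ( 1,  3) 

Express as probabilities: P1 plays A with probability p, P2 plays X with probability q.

p = 0.75, q = 0.25

Work:
Find probabilities that make opponent indifferent:
P2 chooses q to make P1 indifferent between A and B
P1 chooses p to make P2 indifferent between X and Y
Mixed NE: P1 plays (A: 0.75, B: 0.25), P2 plays (X: 0.25, Y: 0.75)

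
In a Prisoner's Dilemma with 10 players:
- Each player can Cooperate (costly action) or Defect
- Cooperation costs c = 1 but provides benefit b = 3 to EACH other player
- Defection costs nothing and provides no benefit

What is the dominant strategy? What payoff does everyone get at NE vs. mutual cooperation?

Dominant: Defect; NE payoff = 0; Coop payoff = 26

Work:
Defect dominates (saves cost c = 1, benefit to others is external)
NE: All defect → everyone gets 0
If all cooperate: each receives (9)×3 - 1 = 26
Social dilemma: 26 > 0 but NE gives 0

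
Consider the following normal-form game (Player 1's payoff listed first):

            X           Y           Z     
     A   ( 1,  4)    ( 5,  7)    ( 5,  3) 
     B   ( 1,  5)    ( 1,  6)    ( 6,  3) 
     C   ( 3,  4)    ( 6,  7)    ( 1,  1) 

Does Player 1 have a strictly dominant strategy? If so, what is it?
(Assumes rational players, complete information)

No strictly dominant strategy exists for Player 1

Work:
A strategy strictly dominates another if it gives a strictly higher payoff against every opponent action. Compare each pair of P1's strategies column-by-column:
  A vs B: [1 vs 1, 5 vs 1, 5 vs 6] → A does not strictly dominate B (column X: 1 ≤ 1)
  A vs C: [1 vs 3, 5 vs 6, 5 vs 1] → A does not strictly dominate C (column X: 1 ≤ 3)
  B vs A: [1 vs 1, 1 vs 5, 6 vs 5] → B does not strictly dominate A (column X: 1 ≤ 1)
  B vs C: [1 vs 3, 1 vs 6, 6 vs 1] → B does not strictly dominate C (column X: 1 ≤ 3)
  C vs A: [3 vs 1, 6 vs 5, 1 vs 5] → C does not strictly dominate A (column Z: 1 ≤ 5)
  C vs B: [3 vs 1, 6 vs 1, 1 vs 6] → C does not strictly dominate B (column Z: 1 ≤ 6)
No single strategy strictly dominates all others → no strictly dominant strategy.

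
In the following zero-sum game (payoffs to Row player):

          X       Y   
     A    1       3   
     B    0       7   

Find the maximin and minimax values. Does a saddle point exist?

Maximin = 1, Minimax = 1, Saddle: True

Work:
Row minimums: [1, 0] → maximin = 1
Column maximums: [1, 7] → minimax = 1
Saddle point exists! Game value = 1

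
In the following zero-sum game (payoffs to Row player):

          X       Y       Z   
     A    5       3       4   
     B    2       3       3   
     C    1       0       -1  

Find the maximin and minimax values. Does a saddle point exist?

Maximin = 3, Minimax = 3, Saddle: True

Work:
Row minimums: [3, 2, -1] → maximin = 3
Column maximums: [5, 3, 4] → minimax = 3
Saddle point exists! Game value = 3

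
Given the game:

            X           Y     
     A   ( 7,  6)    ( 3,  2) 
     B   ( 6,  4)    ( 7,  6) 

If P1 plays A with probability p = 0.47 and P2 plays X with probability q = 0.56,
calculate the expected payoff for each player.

E[P1] = 5.876, E[P2] = 4.5792

Work:
E[P1] = p·q·π₁(A,X) + p·(1-q)·π₁(A,Y) + (1-p)·q·π₁(B,X) + (1-p)·(1-q)·π₁(B,Y)
= 0.47·0.56·7 + 0.47·0.44·3 + 0.53·0.56·6 + 0.53·0.44·7
= 5.876

E[P2] = 4.5792 (similar calculation)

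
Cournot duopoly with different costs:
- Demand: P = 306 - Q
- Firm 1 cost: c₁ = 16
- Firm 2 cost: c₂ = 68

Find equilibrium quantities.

q₁* = 114.0, q₂* = 62.0

Work:
Reaction: q₁ = (306 - 16 - q₂)/2
Reaction: q₂ = (306 - 68 - q₁)/2
Solve simultaneously:
q₁* = (306 - 2×16 + 68)/3 = 114.0
q₂* = (306 - 2×68 + 16)/3 = 62.0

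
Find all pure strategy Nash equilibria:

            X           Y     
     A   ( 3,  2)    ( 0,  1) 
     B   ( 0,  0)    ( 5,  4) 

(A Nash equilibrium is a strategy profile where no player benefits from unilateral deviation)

Nash equilibrium: (A, X), (B, Y)

Work:
Best responses:
  P1 vs X: payoffs [3, 0] → best response A (payoff 3)
  P1 vs Y: payoffs [0, 5] → best response B (payoff 5)
  P2 vs A: payoffs [2, 1] → best response X (payoff 2)
  P2 vs B: payoffs [0, 4] → best response Y (payoff 4)
Mutual best responses: (A,X), (B,Y) → Nash equilibria.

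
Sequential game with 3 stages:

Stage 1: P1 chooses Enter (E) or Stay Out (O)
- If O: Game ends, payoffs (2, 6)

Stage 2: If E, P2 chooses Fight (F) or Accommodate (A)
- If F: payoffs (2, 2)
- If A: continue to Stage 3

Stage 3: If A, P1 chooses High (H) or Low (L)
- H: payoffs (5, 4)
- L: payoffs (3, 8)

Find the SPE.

SPE: (E, A, H); Outcome (5, 4)

Work:
Stage 3: P1 chooses H (5 vs 3)
Stage 2: P2: F->2, A->4 (anticipating H). Choose A
Stage 1: P1: O->2, E->5 (anticipating A, H). Choose E
SPE path: E -> A -> H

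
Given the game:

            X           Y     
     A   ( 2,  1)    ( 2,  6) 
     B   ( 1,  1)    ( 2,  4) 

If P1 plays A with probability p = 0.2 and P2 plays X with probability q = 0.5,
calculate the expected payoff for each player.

E[P1] = 1.6, E[P2] = 2.7

Work:
E[P1] = p·q·π₁(A,X) + p·(1-q)·π₁(A,Y) + (1-p)·q·π₁(B,X) + (1-p)·(1-q)·π₁(B,Y)
= 0.2·0.5·2 + 0.2·0.5·2 + 0.8·0.5·1 + 0.8·0.5·2
= 1.6

E[P2] = 2.7 (similar calculation)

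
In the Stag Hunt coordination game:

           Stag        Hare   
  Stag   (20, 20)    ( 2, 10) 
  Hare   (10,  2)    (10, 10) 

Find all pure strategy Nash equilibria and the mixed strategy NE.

Pure NE: (Stag, Stag) and (Hare, Hare); Mixed NE: p = 0.4444, q = 0.4444

Work:
Check pure NE:
(Stag, Stag): (20, 20) - no unilateral deviation beneficial
(Hare, Hare): (10, 10) - no unilateral deviation beneficial
Mixed NE: P1 plays Stag with p = 0.4444, P2 plays Stag with q = 0.4444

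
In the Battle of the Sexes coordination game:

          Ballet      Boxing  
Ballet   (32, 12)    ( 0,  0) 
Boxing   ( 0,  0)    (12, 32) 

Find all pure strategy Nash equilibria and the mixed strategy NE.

Pure NE: (Ballet, Ballet) and (Boxing, Boxing); Mixed NE: p = 0.7273, q = 0.2727

Work:
Check pure NE:
(Ballet, Ballet): (32, 12) - no unilateral deviation beneficial
(Boxing, Boxing): (12, 32) - no unilateral deviation beneficial
Mixed NE: P1 plays Ballet with p = 0.7273, P2 plays Ballet with q = 0.2727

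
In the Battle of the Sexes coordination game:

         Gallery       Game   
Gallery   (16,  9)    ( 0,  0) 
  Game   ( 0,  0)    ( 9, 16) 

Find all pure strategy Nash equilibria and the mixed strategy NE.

Pure NE: (Gallery, Gallery) and (Game, Game); Mixed NE: p = 0.64, q = 0.36

Work:
Check pure NE:
(Gallery, Gallery): (16, 9) - no unilateral deviation beneficial
(Game, Game): (9, 16) - no unilateral deviation beneficial
Mixed NE: P1 plays Gallery with p = 0.64, P2 plays Gallery with q = 0.36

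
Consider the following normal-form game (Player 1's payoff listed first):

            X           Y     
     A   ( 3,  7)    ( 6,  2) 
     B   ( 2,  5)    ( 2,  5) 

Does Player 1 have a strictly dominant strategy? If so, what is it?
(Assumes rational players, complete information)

Yes, Player 1's strictly dominant strategy is A

Work:
A strategy strictly dominates another if it gives a strictly higher payoff against every opponent action. Compare each pair of P1's strategies column-by-column:
  A vs B: [3 vs 2, 6 vs 2] → A strictly dominates B
  B vs A: [2 vs 3, 2 vs 6] → B does not strictly dominate A (column X: 2 ≤ 3)
A strictly dominates every other strategy → strictly dominant.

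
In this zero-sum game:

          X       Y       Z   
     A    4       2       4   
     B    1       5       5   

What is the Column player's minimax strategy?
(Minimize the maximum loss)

Column should play X, value = 4

Work:
Column player minimizes Row's maximum payoff:
Column X: max payoff to Row = 4
Column Y: max payoff to Row = 5
Column Z: max payoff to Row = 5
Minimum is 4, achieved by column X.
Minimax strategy: X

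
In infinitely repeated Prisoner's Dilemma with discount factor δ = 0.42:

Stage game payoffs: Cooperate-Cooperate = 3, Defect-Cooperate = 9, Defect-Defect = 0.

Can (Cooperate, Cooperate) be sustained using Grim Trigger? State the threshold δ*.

δ* = 0.6667; since δ = 0.42 < 0.6667, cooperation cannot be sustained

Work:
For Grim Trigger:
Cooperate forever: 3/(1-δ)
Defect then punished: 9 + 0·δ/(1-δ)
Need: 3/(1-δ) ≥ 9 + 0·δ/(1-δ)
Solving: δ ≥ (T-R)/(T-P) = (9-3)/(9-0) = 0.6667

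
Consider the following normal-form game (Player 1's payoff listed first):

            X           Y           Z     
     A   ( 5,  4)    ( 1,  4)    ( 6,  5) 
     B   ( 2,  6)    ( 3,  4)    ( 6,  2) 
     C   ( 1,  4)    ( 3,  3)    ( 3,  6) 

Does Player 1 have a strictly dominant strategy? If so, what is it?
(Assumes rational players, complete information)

No strictly dominant strategy exists for Player 1

Work:
A strategy strictly dominates another if it gives a strictly higher payoff against every opponent action. Compare each pair of P1's strategies column-by-column:
  A vs B: [5 vs 2, 1 vs 3, 6 vs 6] → A does not strictly dominate B (column Y: 1 ≤ 3)
  A vs C: [5 vs 1, 1 vs 3, 6 vs 3] → A does not strictly dominate C (column Y: 1 ≤ 3)
  B vs A: [2 vs 5, 3 vs 1, 6 vs 6] → B does not strictly dominate A (column X: 2 ≤ 5)
  B vs C: [2 vs 1, 3 vs 3, 6 vs 3] → B does not strictly dominate C (column Y: 3 ≤ 3)
  C vs A: [1 vs 5, 3 vs 1, 3 vs 6] → C does not strictly dominate A (column X: 1 ≤ 5)
  C vs B: [1 vs 2, 3 vs 3, 3 vs 6] → C does not strictly dominate B (column X: 1 ≤ 2)
No single strategy strictly dominates all others → no strictly dominant strategy.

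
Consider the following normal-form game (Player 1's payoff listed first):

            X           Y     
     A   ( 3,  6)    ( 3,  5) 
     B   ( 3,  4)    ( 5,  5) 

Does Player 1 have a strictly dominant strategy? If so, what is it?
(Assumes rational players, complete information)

No strictly dominant strategy exists for Player 1

Work:
A strategy strictly dominates another if it gives a strictly higher payoff against every opponent action. Compare each pair of P1's strategies column-by-column:
  A vs B: [3 vs 3, 3 vs 5] → A does not strictly dominate B (column X: 3 ≤ 3)
  B vs A: [3 vs 3, 5 vs 3] → B does not strictly dominate A (column X: 3 ≤ 3)
No single strategy strictly dominates all others → no strictly dominant strategy.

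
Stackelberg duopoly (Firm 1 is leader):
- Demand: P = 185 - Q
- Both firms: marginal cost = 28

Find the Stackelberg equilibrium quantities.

q₁* (leader) = 78.5, q₂* (follower) = 39.25

Work:
Follower's reaction: q₂ = (a - c - q₁)/2
Leader substitutes: π₁ = q₁·(a - q₁ - (a-c-q₁)/2 - c)
FOC: q₁* = (185 - 28)/2 = 78.50
Then: q₂* = (185 - 28 - 78.5)/2 = 39.25
Leader has first-mover advantage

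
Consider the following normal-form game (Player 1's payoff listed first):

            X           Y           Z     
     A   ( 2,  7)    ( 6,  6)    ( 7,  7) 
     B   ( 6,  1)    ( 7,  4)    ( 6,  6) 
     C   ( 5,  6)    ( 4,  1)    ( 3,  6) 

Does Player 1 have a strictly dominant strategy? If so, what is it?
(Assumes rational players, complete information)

No strictly dominant strategy exists for Player 1

Work:
A strategy strictly dominates another if it gives a strictly higher payoff against every opponent action. Compare each pair of P1's strategies column-by-column:
  A vs B: [2 vs 6, 6 vs 7, 7 vs 6] → A does not strictly dominate B (column X: 2 ≤ 6)
  A vs C: [2 vs 5, 6 vs 4, 7 vs 3] → A does not strictly dominate C (column X: 2 ≤ 5)
  B vs A: [6 vs 2, 7 vs 6, 6 vs 7] → B does not strictly dominate A (column Z: 6 ≤ 7)
  B vs C: [6 vs 5, 7 vs 4, 6 vs 3] → B strictly dominates C
  C vs A: [5 vs 2, 4 vs 6, 3 vs 7] → C does not strictly dominate A (column Y: 4 ≤ 6)
  C vs B: [5 vs 6, 4 vs 7, 3 vs 6] → C does not strictly dominate B (column X: 5 ≤ 6)
No single strategy strictly dominates all others → no strictly dominant strategy.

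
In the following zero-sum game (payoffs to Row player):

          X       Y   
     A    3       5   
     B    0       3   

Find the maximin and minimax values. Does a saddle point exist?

Maximin = 3, Minimax = 3, Saddle: True

Work:
Row minimums: [3, 0] → maximin = 3
Column maximums: [3, 5] → minimax = 3
Saddle point exists! Game value = 3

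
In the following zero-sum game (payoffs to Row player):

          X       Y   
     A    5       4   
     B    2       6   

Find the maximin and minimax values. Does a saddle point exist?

Maximin = 4, Minimax = 5, Saddle: False

Work:
Row minimums: [4, 2] → maximin = 4
Column maximums: [5, 6] → minimax = 5
No saddle point (maximin ≠ minimax). Mixed strategy needed.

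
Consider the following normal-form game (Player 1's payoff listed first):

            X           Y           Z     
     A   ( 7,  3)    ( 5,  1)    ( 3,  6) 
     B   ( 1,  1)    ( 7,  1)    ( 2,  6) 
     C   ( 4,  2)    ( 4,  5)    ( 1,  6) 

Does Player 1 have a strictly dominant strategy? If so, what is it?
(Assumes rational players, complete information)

No strictly dominant strategy exists for Player 1

Work:
A strategy strictly dominates another if it gives a strictly higher payoff against every opponent action. Compare each pair of P1's strategies column-by-column:
  A vs B: [7 vs 1, 5 vs 7, 3 vs 2] → A does not strictly dominate B (column Y: 5 ≤ 7)
  A vs C: [7 vs 4, 5 vs 4, 3 vs 1] → A strictly dominates C
  B vs A: [1 vs 7, 7 vs 5, 2 vs 3] → B does not strictly dominate A (column X: 1 ≤ 7)
  B vs C: [1 vs 4, 7 vs 4, 2 vs 1] → B does not strictly dominate C (column X: 1 ≤ 4)
  C vs A: [4 vs 7, 4 vs 5, 1 vs 3] → C does not strictly dominate A (column X: 4 ≤ 7)
  C vs B: [4 vs 1, 4 vs 7, 1 vs 2] → C does not strictly dominate B (column Y: 4 ≤ 7)
No single strategy strictly dominates all others → no strictly dominant strategy.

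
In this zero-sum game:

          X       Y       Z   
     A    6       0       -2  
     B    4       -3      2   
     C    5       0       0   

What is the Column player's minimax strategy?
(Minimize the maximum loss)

Column should play Y, value = 0

Work:
Column player minimizes Row's maximum payoff:
Column X: max payoff to Row = 6
Column Y: max payoff to Row = 0
Column Z: max payoff to Row = 2
Minimum is 0, achieved by column Y.
Minimax strategy: Y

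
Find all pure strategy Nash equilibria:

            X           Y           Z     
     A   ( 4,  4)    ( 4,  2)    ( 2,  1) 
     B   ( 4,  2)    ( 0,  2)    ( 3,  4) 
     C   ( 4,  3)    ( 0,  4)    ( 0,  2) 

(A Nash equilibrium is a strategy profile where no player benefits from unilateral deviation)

Nash equilibrium: (A, X), (B, Z)

Work:
Best responses:
  P1 vs X: payoffs [4, 4, 4] → best response A/B/C (payoff 4)
  P1 vs Y: payoffs [4, 0, 0] → best response A (payoff 4)
  P1 vs Z: payoffs [2, 3, 0] → best response B (payoff 3)
  P2 vs A: payoffs [4, 2, 1] → best response X (payoff 4)
  P2 vs B: payoffs [2, 2, 4] → best response Z (payoff 4)
  P2 vs C: payoffs [3, 4, 2] → best response Y (payoff 4)
Mutual best responses: (A,X), (B,Z) → Nash equilibria.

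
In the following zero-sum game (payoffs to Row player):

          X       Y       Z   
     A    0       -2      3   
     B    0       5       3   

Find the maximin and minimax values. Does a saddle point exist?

Maximin = 0, Minimax = 0, Saddle: True

Work:
Row minimums: [-2, 0] → maximin = 0
Column maximums: [0, 5, 3] → minimax = 0
Saddle point exists! Game value = 0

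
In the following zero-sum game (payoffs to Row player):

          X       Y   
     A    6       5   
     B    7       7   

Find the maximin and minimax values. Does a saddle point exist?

Maximin = 7, Minimax = 7, Saddle: True

Work:
Row minimums: [5, 7] → maximin = 7
Column maximums: [7, 7] → minimax = 7
Saddle point exists! Game value = 7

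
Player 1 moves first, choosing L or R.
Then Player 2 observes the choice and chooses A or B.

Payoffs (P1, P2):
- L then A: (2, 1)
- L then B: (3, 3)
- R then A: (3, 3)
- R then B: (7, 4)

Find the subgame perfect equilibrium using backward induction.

P1 plays R, P2 plays B after L and B after R; Payoff (7, 4)

Work:
Backward induction:
After L: P2 chooses B → P1 gets 3
After R: P2 chooses B → P1 gets 7
P1 chooses R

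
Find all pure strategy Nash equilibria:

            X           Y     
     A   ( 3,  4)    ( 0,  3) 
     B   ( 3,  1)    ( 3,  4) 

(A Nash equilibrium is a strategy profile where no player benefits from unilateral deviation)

Nash equilibrium: (A, X), (B, Y)

Work:
Best responses:
  P1 vs X: payoffs [3, 3] → best response A/B (payoff 3)
  P1 vs Y: payoffs [0, 3] → best response B (payoff 3)
  P2 vs A: payoffs [4, 3] → best response X (payoff 4)
  P2 vs B: payoffs [1, 4] → best response Y (payoff 4)
Mutual best responses: (A,X), (B,Y) → Nash equilibria.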